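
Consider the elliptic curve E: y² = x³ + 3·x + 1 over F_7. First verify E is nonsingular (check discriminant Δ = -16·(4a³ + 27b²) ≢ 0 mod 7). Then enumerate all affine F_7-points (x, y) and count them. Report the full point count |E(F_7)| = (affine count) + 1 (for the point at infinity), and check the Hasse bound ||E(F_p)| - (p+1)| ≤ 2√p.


Affine points = {(0, 1), (0, 6), (2, 1), (2, 6), (3, 3), (3, 4), (4, 0), (5, 1), (5, 6), (6, 2), (6, 5)}; affine count = 11; |E(F_7)| = 12.

Discriminant check: Δ ∝ 4a³ + 27b² = 4·3³ + 27·1² = 4·27 + 27·1 ≡ 2 (mod 7). Nonzero ⇒ E is nonsingular.
For each x ∈ F_7, compute rhs = x³ + 3·x + 1 mod 7, then count y ∈ F_7 with y² ≡ rhs.
  x = 0: rhs = 1, matching y values: 1, 6 (2 points).
  x = 1: rhs = 5, matching y values: none (0 points).
  x = 2: rhs = 1, matching y values: 1, 6 (2 points).
  x = 3: rhs = 2, matching y values: 3, 4 (2 points).
  x = 4: rhs = 0, matching y values: 0 (1 points).
  x = 5: rhs = 1, matching y values: 1, 6 (2 points).
  x = 6: rhs = 4, matching y values: 2, 5 (2 points).
Total affine count: 11.
Full point count |E(F_7)| = 11 + 1 = 12.
Hasse bound: |12 − (7+1)| = |4| = 4 ≤ 2√7 ≈ 5.2915 ✓.


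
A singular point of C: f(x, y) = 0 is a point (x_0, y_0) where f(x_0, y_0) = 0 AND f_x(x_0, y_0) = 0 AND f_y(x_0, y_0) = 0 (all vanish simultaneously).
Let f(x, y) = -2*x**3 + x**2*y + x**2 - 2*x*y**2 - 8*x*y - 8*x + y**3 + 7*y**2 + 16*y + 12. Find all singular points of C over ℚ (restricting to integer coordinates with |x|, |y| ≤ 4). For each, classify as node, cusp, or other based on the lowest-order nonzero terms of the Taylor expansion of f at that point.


Singular points: {(0, -2)}; classification: node.

Compute partial derivatives:
  f_x = -6*x**2 + 2*x*y + 2*x - 2*y**2 - 8*y - 8.
  f_y = x**2 - 4*x*y - 8*x + 3*y**2 + 14*y + 16.
Scan x_0 ∈ {−4, ..., 4}. For each x_0, f_y(x_0, y) is a polynomial in y; find its integer roots y ∈ {−4, ..., 4}, then test f_x and f at those candidates.
  x = -4: f_y(-4, y) = 3*y**2 + 30*y + 64; no integer root y with |y| ≤ 4.
  x = -3: f_y(-3, y) = 3*y**2 + 26*y + 49; no integer root y with |y| ≤ 4.
  x = -2: f_y(-2, y) = 3*y**2 + 22*y + 36; no integer root y with |y| ≤ 4.
  x = -1: f_y(-1, y) = 3*y**2 + 18*y + 25; no integer root y with |y| ≤ 4.
  x = 0: f_y(0, y) = 3*y**2 + 14*y + 16; vanishes at y ∈ {-2}. (0, -2): f_x = 0, f = 0 — SINGULAR.
  x = 1: f_y(1, y) = 3*y**2 + 10*y + 9; no integer root y with |y| ≤ 4.
  x = 2: f_y(2, y) = 3*y**2 + 6*y + 4; no integer root y with |y| ≤ 4.
  x = 3: f_y(3, y) = 3*y**2 + 2*y + 1; no integer root y with |y| ≤ 4.
  x = 4: f_y(4, y) = 3*y**2 - 2*y; vanishes at y ∈ {0}. (4, 0): f_x = -96 ≠ 0.
Only singular point on the grid: (0, -2).
Classify: substitute x = 0 + u, y = -2 + v and expand: f = -2*u**3 + u**2*v - u**2 - 2*u*v**2 + v**3 + v**2.
No constant or linear terms (consistent with a singular point). Quadratic part: -u**2 + v**2. Cubic part: -2*u**3 + u**2*v - 2*u*v**2 + v**3.
The quadratic part v**2 - u**2 = (v − u)(v + u) splits into two distinct linear factors, so there are two distinct tangent lines y − -2 = ±(x − 0) — this is a node (ordinary double point).
Classification: node.


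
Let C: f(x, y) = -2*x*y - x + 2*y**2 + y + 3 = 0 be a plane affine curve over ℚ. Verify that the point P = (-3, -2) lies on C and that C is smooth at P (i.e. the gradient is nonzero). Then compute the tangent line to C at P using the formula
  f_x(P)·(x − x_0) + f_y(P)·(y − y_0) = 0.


Tangent line at P: 3*x - y + 7 = 0.

Step 1: f(-3, -2) = 0, so P lies on C.
Step 2: partial derivatives
  f_x(x, y) = -2*y - 1, f_y(x, y) = -2*x + 4*y + 1.
  f_x(P) = 3, f_y(P) = -1 (gradient nonzero, so P is smooth).
Step 3: tangent line at P: 3·(x − -3) + -1·(y − -2) = 0.
Expanding: 3*x - y + 7 = 0.


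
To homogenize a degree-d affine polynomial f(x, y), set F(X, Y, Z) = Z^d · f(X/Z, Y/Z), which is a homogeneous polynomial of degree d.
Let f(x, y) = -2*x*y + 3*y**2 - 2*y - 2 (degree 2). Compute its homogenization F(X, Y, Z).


F(X, Y, Z) = -2*X*Y + 3*Y**2 - 2*Y*Z - 2*Z**2

deg(f) = 2.
Substitute x = X/Z, y = Y/Z into f, then multiply by Z^2.
  monomial -2·x^1·y^1 ↦ -2·X^1·Y^1·Z^0.
  monomial 3·x^0·y^2 ↦ 3·X^0·Y^2·Z^0.
  monomial -2·x^0·y^1 ↦ -2·X^0·Y^1·Z^1.
  monomial -2·x^0·y^0 ↦ -2·X^0·Y^0·Z^2.
Collecting: F(X, Y, Z) = -2*X*Y + 3*Y**2 - 2*Y*Z - 2*Z**2.


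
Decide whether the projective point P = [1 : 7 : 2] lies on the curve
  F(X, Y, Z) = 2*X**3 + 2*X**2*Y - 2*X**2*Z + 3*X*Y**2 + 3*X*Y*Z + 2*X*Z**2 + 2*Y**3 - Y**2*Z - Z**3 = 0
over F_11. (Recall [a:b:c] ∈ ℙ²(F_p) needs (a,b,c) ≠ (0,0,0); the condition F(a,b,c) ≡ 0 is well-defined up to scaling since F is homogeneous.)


F(1,7,2) ≡ 8 (mod 11); P is NOT on the curve.

Evaluate F(1, 7, 2) term-by-term (mod 11).
  2*X**3 ↦ 2·1·1·1 = 2
  2*X**2*Y ↦ 2·1·7·1 = 14
  -2*X**2*Z ↦ -2·1·1·2 = -4
  3*X*Y**2 ↦ 3·1·49·1 = 147
  3*X*Y*Z ↦ 3·1·7·2 = 42
  2*X*Z**2 ↦ 2·1·1·4 = 8
  2*Y**3 ↦ 2·1·343·1 = 686
  -Y**2*Z ↦ -1·1·49·2 = -98
  -Z**3 ↦ -1·1·1·8 = -8
Sum: F(1, 7, 2) = (2) + (14) + (-4) + (147) + (42) + (8) + (686) + (-98) + (-8) = 789.
Reducing mod 11: 789 ≡ 8 (mod 11).
Since F(a, b, c) ≡ 8 ≠ 0 (mod 11), P does NOT lie on the curve.


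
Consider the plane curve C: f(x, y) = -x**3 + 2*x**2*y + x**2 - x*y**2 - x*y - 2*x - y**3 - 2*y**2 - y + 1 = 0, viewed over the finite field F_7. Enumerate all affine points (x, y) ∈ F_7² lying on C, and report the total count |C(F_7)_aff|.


Affine F_7-points: {(1, 2), (2, 0), (2, 1), (2, 2), (3, 5), (4, 1), (5, 5)}; count = 7.

For each of the 49 pairs (x, y) ∈ F_7², evaluate f(x, y) mod 7. Record the zeros.
  x = 0: [0↦1, 1↦4, 2↦4, 3↦2, 4↦6, 5↦3, 6↦1]  zeros at y ∈ ∅
  x = 1: [0↦6, 1↦2, 2↦0, 3↦1, 4↦6, 5↦2, 6↦4]  zeros at y ∈ {2}
  x = 2: [0↦0, 1↦0, 2↦0, 3↦1, 4↦4, 5↦3, 6↦6]  zeros at y ∈ {0, 1, 2}
  x = 3: [0↦5, 1↦6, 2↦5, 3↦3, 4↦1, 5↦0, 6↦1]  zeros at y ∈ {5}
  x = 4: [0↦1, 1↦0, 2↦2, 3↦1, 4↦5, 5↦1, 6↦4]  zeros at y ∈ {1}
  x = 5: [0↦3, 1↦4, 2↦6, 3↦3, 4↦3, 5↦0, 6↦2]  zeros at y ∈ {5}
  x = 6: [0↦5, 1↦5, 2↦4, 3↦3, 4↦3, 5↦5, 6↦3]  zeros at y ∈ ∅
Collecting zeros: affine points = {(1, 2), (2, 0), (2, 1), (2, 2), (3, 5), (4, 1), (5, 5)}.
Total count |C(F_7)_aff| = 7.


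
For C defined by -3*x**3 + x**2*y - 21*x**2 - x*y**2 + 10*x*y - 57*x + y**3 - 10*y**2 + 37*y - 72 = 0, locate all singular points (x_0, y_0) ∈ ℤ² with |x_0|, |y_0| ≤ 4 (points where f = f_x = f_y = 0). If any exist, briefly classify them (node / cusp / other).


Singular points: {(-2, 3)}; classification: cusp.

Compute partial derivatives:
  f_x = -9*x**2 + 2*x*y - 42*x - y**2 + 10*y - 57.
  f_y = x**2 - 2*x*y + 10*x + 3*y**2 - 20*y + 37.
Scan x_0 ∈ {−4, ..., 4}. For each x_0, f_y(x_0, y) is a polynomial in y; find its integer roots y ∈ {−4, ..., 4}, then test f_x and f at those candidates.
  x = -4: f_y(-4, y) = 3*y**2 - 12*y + 13; no integer root y with |y| ≤ 4.
  x = -3: f_y(-3, y) = 3*y**2 - 14*y + 16; vanishes at y ∈ {2}. (-3, 2): f_x = -8 ≠ 0.
  x = -2: f_y(-2, y) = 3*y**2 - 16*y + 21; vanishes at y ∈ {3}. (-2, 3): f_x = 0, f = 0 — SINGULAR.
  x = -1: f_y(-1, y) = 3*y**2 - 18*y + 28; no integer root y with |y| ≤ 4.
  x = 0: f_y(0, y) = 3*y**2 - 20*y + 37; no integer root y with |y| ≤ 4.
  x = 1: f_y(1, y) = 3*y**2 - 22*y + 48; no integer root y with |y| ≤ 4.
  x = 2: f_y(2, y) = 3*y**2 - 24*y + 61; no integer root y with |y| ≤ 4.
  x = 3: f_y(3, y) = 3*y**2 - 26*y + 76; no integer root y with |y| ≤ 4.
  x = 4: f_y(4, y) = 3*y**2 - 28*y + 93; no integer root y with |y| ≤ 4.
Only singular point on the grid: (-2, 3).
Classify: substitute x = -2 + u, y = 3 + v and expand: f = -3*u**3 + u**2*v - u*v**2 + v**3 + v**2.
No constant or linear terms (consistent with a singular point). Quadratic part: v**2. Cubic part: -3*u**3 + u**2*v - u*v**2 + v**3.
The quadratic part v**2 is a perfect square, so there is a single (double) tangent line v = 0, i.e. y = 3. Restricting the cubic part to that line (v = 0) leaves -3*u**3 ≠ 0, so f is not divisible by v and the branch is v² ≈ 3*u**3 to lowest order — this is a cusp.
Classification: cusp.


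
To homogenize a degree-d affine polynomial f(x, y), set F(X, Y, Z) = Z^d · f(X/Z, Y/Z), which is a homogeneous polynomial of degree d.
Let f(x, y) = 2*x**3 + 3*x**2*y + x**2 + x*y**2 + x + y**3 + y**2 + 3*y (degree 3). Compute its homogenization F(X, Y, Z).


F(X, Y, Z) = 2*X**3 + 3*X**2*Y + X**2*Z + X*Y**2 + X*Z**2 + Y**3 + Y**2*Z + 3*Y*Z**2

deg(f) = 3.
Substitute x = X/Z, y = Y/Z into f, then multiply by Z^3.
  monomial 2·x^3·y^0 ↦ 2·X^3·Y^0·Z^0.
  monomial 3·x^2·y^1 ↦ 3·X^2·Y^1·Z^0.
  monomial 1·x^2·y^0 ↦ 1·X^2·Y^0·Z^1.
  monomial 1·x^1·y^2 ↦ 1·X^1·Y^2·Z^0.
  monomial 1·x^1·y^0 ↦ 1·X^1·Y^0·Z^2.
  monomial 1·x^0·y^3 ↦ 1·X^0·Y^3·Z^0.
  monomial 1·x^0·y^2 ↦ 1·X^0·Y^2·Z^1.
  monomial 3·x^0·y^1 ↦ 3·X^0·Y^1·Z^2.
Collecting: F(X, Y, Z) = 2*X**3 + 3*X**2*Y + X**2*Z + X*Y**2 + X*Z**2 + Y**3 + Y**2*Z + 3*Y*Z**2.


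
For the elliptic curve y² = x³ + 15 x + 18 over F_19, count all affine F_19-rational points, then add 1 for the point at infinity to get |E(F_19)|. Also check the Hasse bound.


Affine points = {(4, 3), (4, 16), (5, 3), (5, 16), (6, 1), (6, 18), (8, 2), (8, 17), (10, 3), (10, 16), (12, 8), (12, 11), (13, 4), (13, 15)}; affine count = 14; |E(F_19)| = 15.

Discriminant check: Δ ∝ 4a³ + 27b² = 4·15³ + 27·18² = 4·3375 + 27·324 ≡ 18 (mod 19). Nonzero ⇒ E is nonsingular.
For each x ∈ F_19, compute rhs = x³ + 15·x + 18 mod 19, then count y ∈ F_19 with y² ≡ rhs.
  x = 0: rhs = 18, matching y values: none (0 points).
  x = 1: rhs = 15, matching y values: none (0 points).
  x = 2: rhs = 18, matching y values: none (0 points).
  x = 3: rhs = 14, matching y values: none (0 points).
  x = 4: rhs = 9, matching y values: 3, 16 (2 points).
  x = 5: rhs = 9, matching y values: 3, 16 (2 points).
  x = 6: rhs = 1, matching y values: 1, 18 (2 points).
  x = 7: rhs = 10, matching y values: none (0 points).
  x = 8: rhs = 4, matching y values: 2, 17 (2 points).
  x = 9: rhs = 8, matching y values: none (0 points).
  x = 10: rhs = 9, matching y values: 3, 16 (2 points).
  x = 11: rhs = 13, matching y values: none (0 points).
  x = 12: rhs = 7, matching y values: 8, 11 (2 points).
  x = 13: rhs = 16, matching y values: 4, 15 (2 points).
  x = 14: rhs = 8, matching y values: none (0 points).
  x = 15: rhs = 8, matching y values: none (0 points).
  x = 16: rhs = 3, matching y values: none (0 points).
  x = 17: rhs = 18, matching y values: none (0 points).
  x = 18: rhs = 2, matching y values: none (0 points).
Total affine count: 14.
Full point count |E(F_19)| = 14 + 1 = 15.
Hasse bound: |15 − (19+1)| = |-5| = 5 ≤ 2√19 ≈ 8.7178 ✓.


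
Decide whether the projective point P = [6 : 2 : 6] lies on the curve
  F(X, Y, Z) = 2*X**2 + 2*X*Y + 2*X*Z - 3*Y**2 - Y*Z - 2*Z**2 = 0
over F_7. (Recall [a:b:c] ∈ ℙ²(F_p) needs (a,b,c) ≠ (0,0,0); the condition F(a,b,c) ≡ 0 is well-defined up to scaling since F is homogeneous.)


F(6,2,6) ≡ 2 (mod 7); P is NOT on the curve.

Evaluate F(6, 2, 6) term-by-term (mod 7).
  2*X**2 ↦ 2·36·1·1 = 72
  2*X*Y ↦ 2·6·2·1 = 24
  2*X*Z ↦ 2·6·1·6 = 72
  -3*Y**2 ↦ -3·1·4·1 = -12
  -Y*Z ↦ -1·1·2·6 = -12
  -2*Z**2 ↦ -2·1·1·36 = -72
Sum: F(6, 2, 6) = (72) + (24) + (72) + (-12) + (-12) + (-72) = 72.
Reducing mod 7: 72 ≡ 2 (mod 7).
Since F(a, b, c) ≡ 2 ≠ 0 (mod 7), P does NOT lie on the curve.


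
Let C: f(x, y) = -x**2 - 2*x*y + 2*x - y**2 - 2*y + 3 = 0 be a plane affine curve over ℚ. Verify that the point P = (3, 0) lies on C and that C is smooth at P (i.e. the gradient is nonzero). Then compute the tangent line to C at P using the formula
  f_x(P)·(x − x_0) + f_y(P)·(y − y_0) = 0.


Tangent line at P: -4*x - 8*y + 12 = 0.

Step 1: f(3, 0) = 0, so P lies on C.
Step 2: partial derivatives
  f_x(x, y) = -2*x - 2*y + 2, f_y(x, y) = -2*x - 2*y - 2.
  f_x(P) = -4, f_y(P) = -8 (gradient nonzero, so P is smooth).
Step 3: tangent line at P: -4·(x − 3) + -8·(y − 0) = 0.
Expanding: -4*x - 8*y + 12 = 0.


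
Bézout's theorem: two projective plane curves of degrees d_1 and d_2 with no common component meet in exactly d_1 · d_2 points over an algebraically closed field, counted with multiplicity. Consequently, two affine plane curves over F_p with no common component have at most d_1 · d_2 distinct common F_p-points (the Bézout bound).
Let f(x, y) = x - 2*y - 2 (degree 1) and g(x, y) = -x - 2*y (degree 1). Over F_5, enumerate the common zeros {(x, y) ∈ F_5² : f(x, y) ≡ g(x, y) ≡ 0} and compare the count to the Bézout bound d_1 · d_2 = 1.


Common zeros: {(1, 2)}; count = 1; Bézout bound = 1.

deg(f) = 1, deg(g) = 1, so Bézout bound = 1.
Scan x ∈ F_5. For each x, list the y ∈ F_5 with f(x, y) ≡ 0 and those with g(x, y) ≡ 0 (mod 5); the common zeros in that column are the intersection.
  x = 0: f ≡ 0 at y ∈ {4}; g ≡ 0 at y ∈ {0}; common: ∅.
  x = 1: f ≡ 0 at y ∈ {2}; g ≡ 0 at y ∈ {2}; common: {2}.
  x = 2: f ≡ 0 at y ∈ {0}; g ≡ 0 at y ∈ {4}; common: ∅.
  x = 3: f ≡ 0 at y ∈ {3}; g ≡ 0 at y ∈ {1}; common: ∅.
  x = 4: f ≡ 0 at y ∈ {1}; g ≡ 0 at y ∈ {3}; common: ∅.
Collecting: common zeros = {(1, 2)}, so the count is 1.
Comparison with the Bézout bound: 1 ≤ 1 = deg(f)·deg(g), as expected for curves with no common component (the bound is attained).


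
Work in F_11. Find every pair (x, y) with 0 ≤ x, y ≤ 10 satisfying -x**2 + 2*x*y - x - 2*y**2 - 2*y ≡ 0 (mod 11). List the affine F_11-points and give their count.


Affine F_11-points: {(0, 0), (0, 10), (2, 6), (5, 2), (7, 8), (7, 9), (8, 8), (8, 10), (9, 2), (9, 6), (10, 0), (10, 9)}; count = 12.

For each of the 121 pairs (x, y) ∈ F_11², evaluate f(x, y) mod 11. Record the zeros.
  x = 0: [0↦0, 1↦7, 2↦10, 3↦9, 4↦4, 5↦6, 6↦4, 7↦9, 8↦10, 9↦7, 10↦0]  zeros at y ∈ {0, 10}
  x = 1: [0↦9, 1↦7, 2↦1, 3↦2, 4↦10, 5↦3, 6↦3, 7↦10, 8↦2, 9↦1, 10↦7]  zeros at y ∈ ∅
  x = 2: [0↦5, 1↦5, 2↦1, 3↦4, 4↦3, 5↦9, 6↦0, 7↦9, 8↦3, 9↦4, 10↦1]  zeros at y ∈ {6}
  x = 3: [0↦10, 1↦1, 2↦10, 3↦4, 4↦5, 5↦2, 6↦6, 7↦6, 8↦2, 9↦5, 10↦4]  zeros at y ∈ ∅
  x = 4: [0↦2, 1↦6, 2↦6, 3↦2, 4↦5, 5↦4, 6↦10, 7↦1, 8↦10, 9↦4, 10↦5]  zeros at y ∈ ∅
  x = 5: [0↦3, 1↦9, 2↦0, 3↦9, 4↦3, 5↦4, 6↦1, 7↦5, 8↦5, 9↦1, 10↦4]  zeros at y ∈ {2}
  x = 6: [0↦2, 1↦10, 2↦3, 3↦3, 4↦10, 5↦2, 6↦1, 7↦7, 8↦9, 9↦7, 10↦1]  zeros at y ∈ ∅
  x = 7: [0↦10, 1↦9, 2↦4, 3↦6, 4↦4, 5↦9, 6↦10, 7↦7, 8↦0, 9↦0, 10↦7]  zeros at y ∈ {8, 9}
  x = 8: [0↦5, 1↦6, 2↦3, 3↦7, 4↦7, 5↦3, 6↦6, 7↦5, 8↦0, 9↦2, 10↦0]  zeros at y ∈ {8, 10}
  x = 9: [0↦9, 1↦1, 2↦0, 3↦6, 4↦8, 5↦6, 6↦0, 7↦1, 8↦9, 9↦2, 10↦2]  zeros at y ∈ {2, 6}
  x = 10: [0↦0, 1↦5, 2↦6, 3↦3, 4↦7, 5↦7, 6↦3, 7↦6, 8↦5, 9↦0, 10↦2]  zeros at y ∈ {0, 9}
Collecting zeros: affine points = {(0, 0), (0, 10), (2, 6), (5, 2), (7, 8), (7, 9), (8, 8), (8, 10), (9, 2), (9, 6), (10, 0), (10, 9)}.
Total count |C(F_11)_aff| = 12.


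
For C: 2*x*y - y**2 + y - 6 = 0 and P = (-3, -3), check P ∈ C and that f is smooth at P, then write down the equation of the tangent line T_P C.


Tangent line at P: -6*x + y - 15 = 0.

Step 1: f(-3, -3) = 0, so P lies on C.
Step 2: partial derivatives
  f_x(x, y) = 2*y, f_y(x, y) = 2*x - 2*y + 1.
  f_x(P) = -6, f_y(P) = 1 (gradient nonzero, so P is smooth).
Step 3: tangent line at P: -6·(x − -3) + 1·(y − -3) = 0.
Expanding: -6*x + y - 15 = 0.


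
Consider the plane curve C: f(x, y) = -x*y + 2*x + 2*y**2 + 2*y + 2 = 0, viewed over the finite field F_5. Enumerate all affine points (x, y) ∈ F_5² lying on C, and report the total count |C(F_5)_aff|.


Affine F_5-points: {(1, 3), (1, 4), (4, 0), (4, 1)}; count = 4.

For each of the 25 pairs (x, y) ∈ F_5², evaluate f(x, y) mod 5. Record the zeros.
  x = 0: [0↦2, 1↦1, 2↦4, 3↦1, 4↦2]  zeros at y ∈ ∅
  x = 1: [0↦4, 1↦2, 2↦4, 3↦0, 4↦0]  zeros at y ∈ {3, 4}
  x = 2: [0↦1, 1↦3, 2↦4, 3↦4, 4↦3]  zeros at y ∈ ∅
  x = 3: [0↦3, 1↦4, 2↦4, 3↦3, 4↦1]  zeros at y ∈ ∅
  x = 4: [0↦0, 1↦0, 2↦4, 3↦2, 4↦4]  zeros at y ∈ {0, 1}
Collecting zeros: affine points = {(1, 3), (1, 4), (4, 0), (4, 1)}.
Total count |C(F_5)_aff| = 4.


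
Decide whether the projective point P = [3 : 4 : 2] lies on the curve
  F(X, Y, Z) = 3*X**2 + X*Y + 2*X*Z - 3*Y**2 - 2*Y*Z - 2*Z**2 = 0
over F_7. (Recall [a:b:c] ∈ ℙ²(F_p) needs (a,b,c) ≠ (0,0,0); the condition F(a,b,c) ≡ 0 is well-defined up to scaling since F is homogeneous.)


F(3,4,2) ≡ 0 (mod 7); P is on the curve.

Evaluate F(3, 4, 2) term-by-term (mod 7).
  3*X**2 ↦ 3·9·1·1 = 27
  X*Y ↦ 1·3·4·1 = 12
  2*X*Z ↦ 2·3·1·2 = 12
  -3*Y**2 ↦ -3·1·16·1 = -48
  -2*Y*Z ↦ -2·1·4·2 = -16
  -2*Z**2 ↦ -2·1·1·4 = -8
Sum: F(3, 4, 2) = (27) + (12) + (12) + (-48) + (-16) + (-8) = -21.
Reducing mod 7: -21 ≡ 0 (mod 7).
Since F(a, b, c) ≡ 0 (mod 7), P lies on the curve.


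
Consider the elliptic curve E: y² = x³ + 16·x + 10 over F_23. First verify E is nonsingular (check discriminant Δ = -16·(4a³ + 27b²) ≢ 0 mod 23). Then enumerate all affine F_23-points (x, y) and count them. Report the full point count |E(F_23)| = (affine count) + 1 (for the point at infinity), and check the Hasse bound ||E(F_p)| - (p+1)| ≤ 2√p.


Affine points = {(1, 2), (1, 21), (2, 2), (2, 21), (3, 4), (3, 19), (4, 0), (5, 10), (5, 13), (6, 0), (8, 11), (8, 12), (9, 3), (9, 20), (13, 0), (18, 9), (18, 14), (20, 2), (20, 21), (21, 4), (21, 19), (22, 4), (22, 19)}; affine count = 23; |E(F_23)| = 24.

Discriminant check: Δ ∝ 4a³ + 27b² = 4·16³ + 27·10² = 4·4096 + 27·100 ≡ 17 (mod 23). Nonzero ⇒ E is nonsingular.
For each x ∈ F_23, compute rhs = x³ + 16·x + 10 mod 23, then count y ∈ F_23 with y² ≡ rhs.
  x = 0: rhs = 10, matching y values: none (0 points).
  x = 1: rhs = 4, matching y values: 2, 21 (2 points).
  x = 2: rhs = 4, matching y values: 2, 21 (2 points).
  x = 3: rhs = 16, matching y values: 4, 19 (2 points).
  x = 4: rhs = 0, matching y values: 0 (1 points).
  x = 5: rhs = 8, matching y values: 10, 13 (2 points).
  x = 6: rhs = 0, matching y values: 0 (1 points).
  x = 7: rhs = 5, matching y values: none (0 points).
  x = 8: rhs = 6, matching y values: 11, 12 (2 points).
  x = 9: rhs = 9, matching y values: 3, 20 (2 points).
  x = 10: rhs = 20, matching y values: none (0 points).
  x = 11: rhs = 22, matching y values: none (0 points).
  x = 12: rhs = 21, matching y values: none (0 points).
  x = 13: rhs = 0, matching y values: 0 (1 points).
  x = 14: rhs = 11, matching y values: none (0 points).
  x = 15: rhs = 14, matching y values: none (0 points).
  x = 16: rhs = 15, matching y values: none (0 points).
  x = 17: rhs = 20, matching y values: none (0 points).
  x = 18: rhs = 12, matching y values: 9, 14 (2 points).
  x = 19: rhs = 20, matching y values: none (0 points).
  x = 20: rhs = 4, matching y values: 2, 21 (2 points).
  x = 21: rhs = 16, matching y values: 4, 19 (2 points).
  x = 22: rhs = 16, matching y values: 4, 19 (2 points).
Total affine count: 23.
Full point count |E(F_23)| = 23 + 1 = 24.
Hasse bound: |24 − (23+1)| = |0| = 0 ≤ 2√23 ≈ 9.5917 ✓.


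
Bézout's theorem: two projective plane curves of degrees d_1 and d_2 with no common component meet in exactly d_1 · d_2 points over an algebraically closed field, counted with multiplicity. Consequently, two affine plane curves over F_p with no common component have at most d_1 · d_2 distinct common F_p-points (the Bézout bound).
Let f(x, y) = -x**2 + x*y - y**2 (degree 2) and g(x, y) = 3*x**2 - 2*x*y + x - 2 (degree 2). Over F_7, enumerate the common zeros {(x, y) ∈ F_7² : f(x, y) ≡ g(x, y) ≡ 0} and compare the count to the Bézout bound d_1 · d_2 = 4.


Common zeros: {(2, 3)}; count = 1; Bézout bound = 4.

deg(f) = 2, deg(g) = 2, so Bézout bound = 4.
Scan x ∈ F_7. For each x, list the y ∈ F_7 with f(x, y) ≡ 0 and those with g(x, y) ≡ 0 (mod 7); the common zeros in that column are the intersection.
  x = 0: f ≡ 0 at y ∈ {0}; g ≡ 0 at y ∈ ∅; common: ∅.
  x = 1: f ≡ 0 at y ∈ {3, 5}; g ≡ 0 at y ∈ {1}; common: ∅.
  x = 2: f ≡ 0 at y ∈ {3, 6}; g ≡ 0 at y ∈ {3}; common: {3}.
  x = 3: f ≡ 0 at y ∈ {1, 2}; g ≡ 0 at y ∈ {0}; common: ∅.
  x = 4: f ≡ 0 at y ∈ {5, 6}; g ≡ 0 at y ∈ {1}; common: ∅.
  x = 5: f ≡ 0 at y ∈ {1, 4}; g ≡ 0 at y ∈ {5}; common: ∅.
  x = 6: f ≡ 0 at y ∈ {2, 4}; g ≡ 0 at y ∈ {0}; common: ∅.
Collecting: common zeros = {(2, 3)}, so the count is 1.
Comparison with the Bézout bound: 1 ≤ 4 = deg(f)·deg(g), as expected for curves with no common component (the affine F_7-count falls short of the bound because intersections may lie at infinity, over extension fields, or carry multiplicity).


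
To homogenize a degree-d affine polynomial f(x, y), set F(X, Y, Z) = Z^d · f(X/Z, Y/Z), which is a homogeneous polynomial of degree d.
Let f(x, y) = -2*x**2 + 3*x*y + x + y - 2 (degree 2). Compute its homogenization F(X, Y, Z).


F(X, Y, Z) = -2*X**2 + 3*X*Y + X*Z + Y*Z - 2*Z**2

deg(f) = 2.
Substitute x = X/Z, y = Y/Z into f, then multiply by Z^2.
  monomial -2·x^2·y^0 ↦ -2·X^2·Y^0·Z^0.
  monomial 3·x^1·y^1 ↦ 3·X^1·Y^1·Z^0.
  monomial 1·x^1·y^0 ↦ 1·X^1·Y^0·Z^1.
  monomial 1·x^0·y^1 ↦ 1·X^0·Y^1·Z^1.
  monomial -2·x^0·y^0 ↦ -2·X^0·Y^0·Z^2.
Collecting: F(X, Y, Z) = -2*X**2 + 3*X*Y + X*Z + Y*Z - 2*Z**2.


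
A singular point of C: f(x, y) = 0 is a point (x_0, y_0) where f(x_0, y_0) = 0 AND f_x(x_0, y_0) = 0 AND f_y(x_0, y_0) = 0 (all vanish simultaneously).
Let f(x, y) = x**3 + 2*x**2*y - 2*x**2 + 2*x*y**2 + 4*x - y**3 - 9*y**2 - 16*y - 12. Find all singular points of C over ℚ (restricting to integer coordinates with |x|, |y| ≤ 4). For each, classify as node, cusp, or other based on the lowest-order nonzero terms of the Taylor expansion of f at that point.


Singular points: {(2, -2)}; classification: cusp.

Compute partial derivatives:
  f_x = 3*x**2 + 4*x*y - 4*x + 2*y**2 + 4.
  f_y = 2*x**2 + 4*x*y - 3*y**2 - 18*y - 16.
Scan x_0 ∈ {−4, ..., 4}. For each x_0, f_y(x_0, y) is a polynomial in y; find its integer roots y ∈ {−4, ..., 4}, then test f_x and f at those candidates.
  x = -4: f_y(-4, y) = -3*y**2 - 34*y + 16; no integer root y with |y| ≤ 4.
  x = -3: f_y(-3, y) = -3*y**2 - 30*y + 2; no integer root y with |y| ≤ 4.
  x = -2: f_y(-2, y) = -3*y**2 - 26*y - 8; no integer root y with |y| ≤ 4.
  x = -1: f_y(-1, y) = -3*y**2 - 22*y - 14; no integer root y with |y| ≤ 4.
  x = 0: f_y(0, y) = -3*y**2 - 18*y - 16; no integer root y with |y| ≤ 4.
  x = 1: f_y(1, y) = -3*y**2 - 14*y - 14; no integer root y with |y| ≤ 4.
  x = 2: f_y(2, y) = -3*y**2 - 10*y - 8; vanishes at y ∈ {-2}. (2, -2): f_x = 0, f = 0 — SINGULAR.
  x = 3: f_y(3, y) = -3*y**2 - 6*y + 2; no integer root y with |y| ≤ 4.
  x = 4: f_y(4, y) = -3*y**2 - 2*y + 16; vanishes at y ∈ {2}. (4, 2): f_x = 76 ≠ 0.
Only singular point on the grid: (2, -2).
Classify: substitute x = 2 + u, y = -2 + v and expand: f = u**3 + 2*u**2*v + 2*u*v**2 - v**3 + v**2.
No constant or linear terms (consistent with a singular point). Quadratic part: v**2. Cubic part: u**3 + 2*u**2*v + 2*u*v**2 - v**3.
The quadratic part v**2 is a perfect square, so there is a single (double) tangent line v = 0, i.e. y = -2. Restricting the cubic part to that line (v = 0) leaves u**3 ≠ 0, so f is not divisible by v and the branch is v² ≈ -u**3 to lowest order — this is a cusp.
Classification: cusp.


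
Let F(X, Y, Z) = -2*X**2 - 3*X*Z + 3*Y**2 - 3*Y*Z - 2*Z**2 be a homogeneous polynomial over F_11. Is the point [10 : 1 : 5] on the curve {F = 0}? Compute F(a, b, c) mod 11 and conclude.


F(10,1,5) ≡ 6 (mod 11); P is NOT on the curve.

Evaluate F(10, 1, 5) term-by-term (mod 11).
  -2*X**2 ↦ -2·100·1·1 = -200
  -3*X*Z ↦ -3·10·1·5 = -150
  3*Y**2 ↦ 3·1·1·1 = 3
  -3*Y*Z ↦ -3·1·1·5 = -15
  -2*Z**2 ↦ -2·1·1·25 = -50
Sum: F(10, 1, 5) = (-200) + (-150) + (3) + (-15) + (-50) = -412.
Reducing mod 11: -412 ≡ 6 (mod 11).
Since F(a, b, c) ≡ 6 ≠ 0 (mod 11), P does NOT lie on the curve.


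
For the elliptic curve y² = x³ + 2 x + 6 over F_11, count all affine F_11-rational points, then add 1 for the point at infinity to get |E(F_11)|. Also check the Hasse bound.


Affine points = {(1, 3), (1, 8), (4, 1), (4, 10), (5, 3), (5, 8), (6, 5), (6, 6), (7, 0), (9, 4), (9, 7), (10, 5), (10, 6)}; affine count = 13; |E(F_11)| = 14.

Discriminant check: Δ ∝ 4a³ + 27b² = 4·2³ + 27·6² = 4·8 + 27·36 ≡ 3 (mod 11). Nonzero ⇒ E is nonsingular.
For each x ∈ F_11, compute rhs = x³ + 2·x + 6 mod 11, then count y ∈ F_11 with y² ≡ rhs.
  x = 0: rhs = 6, matching y values: none (0 points).
  x = 1: rhs = 9, matching y values: 3, 8 (2 points).
  x = 2: rhs = 7, matching y values: none (0 points).
  x = 3: rhs = 6, matching y values: none (0 points).
  x = 4: rhs = 1, matching y values: 1, 10 (2 points).
  x = 5: rhs = 9, matching y values: 3, 8 (2 points).
  x = 6: rhs = 3, matching y values: 5, 6 (2 points).
  x = 7: rhs = 0, matching y values: 0 (1 points).
  x = 8: rhs = 6, matching y values: none (0 points).
  x = 9: rhs = 5, matching y values: 4, 7 (2 points).
  x = 10: rhs = 3, matching y values: 5, 6 (2 points).
Total affine count: 13.
Full point count |E(F_11)| = 13 + 1 = 14.
Hasse bound: |14 − (11+1)| = |2| = 2 ≤ 2√11 ≈ 6.6332 ✓.


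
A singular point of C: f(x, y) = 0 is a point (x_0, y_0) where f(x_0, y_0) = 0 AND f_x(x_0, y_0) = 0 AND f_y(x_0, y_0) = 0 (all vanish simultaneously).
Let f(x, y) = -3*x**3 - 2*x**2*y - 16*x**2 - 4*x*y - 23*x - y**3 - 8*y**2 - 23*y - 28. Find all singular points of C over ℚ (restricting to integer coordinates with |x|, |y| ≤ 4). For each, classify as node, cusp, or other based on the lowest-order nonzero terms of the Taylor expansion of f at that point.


Singular points: {(-1, -3)}; classification: node.

Compute partial derivatives:
  f_x = -9*x**2 - 4*x*y - 32*x - 4*y - 23.
  f_y = -2*x**2 - 4*x - 3*y**2 - 16*y - 23.
Scan x_0 ∈ {−4, ..., 4}. For each x_0, f_y(x_0, y) is a polynomial in y; find its integer roots y ∈ {−4, ..., 4}, then test f_x and f at those candidates.
  x = -4: f_y(-4, y) = -3*y**2 - 16*y - 39; no integer root y with |y| ≤ 4.
  x = -3: f_y(-3, y) = -3*y**2 - 16*y - 29; no integer root y with |y| ≤ 4.
  x = -2: f_y(-2, y) = -3*y**2 - 16*y - 23; no integer root y with |y| ≤ 4.
  x = -1: f_y(-1, y) = -3*y**2 - 16*y - 21; vanishes at y ∈ {-3}. (-1, -3): f_x = 0, f = 0 — SINGULAR.
  x = 0: f_y(0, y) = -3*y**2 - 16*y - 23; no integer root y with |y| ≤ 4.
  x = 1: f_y(1, y) = -3*y**2 - 16*y - 29; no integer root y with |y| ≤ 4.
  x = 2: f_y(2, y) = -3*y**2 - 16*y - 39; no integer root y with |y| ≤ 4.
  x = 3: f_y(3, y) = -3*y**2 - 16*y - 53; no integer root y with |y| ≤ 4.
  x = 4: f_y(4, y) = -3*y**2 - 16*y - 71; no integer root y with |y| ≤ 4.
Only singular point on the grid: (-1, -3).
Classify: substitute x = -1 + u, y = -3 + v and expand: f = -3*u**3 - 2*u**2*v - u**2 - v**3 + v**2.
No constant or linear terms (consistent with a singular point). Quadratic part: -u**2 + v**2. Cubic part: -3*u**3 - 2*u**2*v - v**3.
The quadratic part v**2 - u**2 = (v − u)(v + u) splits into two distinct linear factors, so there are two distinct tangent lines y − -3 = ±(x − -1) — this is a node (ordinary double point).
Classification: node.


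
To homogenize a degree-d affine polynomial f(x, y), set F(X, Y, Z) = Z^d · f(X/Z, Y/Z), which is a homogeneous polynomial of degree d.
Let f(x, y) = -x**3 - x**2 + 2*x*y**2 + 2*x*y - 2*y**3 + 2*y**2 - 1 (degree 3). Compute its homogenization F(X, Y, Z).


F(X, Y, Z) = -X**3 - X**2*Z + 2*X*Y**2 + 2*X*Y*Z - 2*Y**3 + 2*Y**2*Z - Z**3

deg(f) = 3.
Substitute x = X/Z, y = Y/Z into f, then multiply by Z^3.
  monomial -1·x^3·y^0 ↦ -1·X^3·Y^0·Z^0.
  monomial -1·x^2·y^0 ↦ -1·X^2·Y^0·Z^1.
  monomial 2·x^1·y^2 ↦ 2·X^1·Y^2·Z^0.
  monomial 2·x^1·y^1 ↦ 2·X^1·Y^1·Z^1.
  monomial -2·x^0·y^3 ↦ -2·X^0·Y^3·Z^0.
  monomial 2·x^0·y^2 ↦ 2·X^0·Y^2·Z^1.
  monomial -1·x^0·y^0 ↦ -1·X^0·Y^0·Z^3.
Collecting: F(X, Y, Z) = -X**3 - X**2*Z + 2*X*Y**2 + 2*X*Y*Z - 2*Y**3 + 2*Y**2*Z - Z**3.


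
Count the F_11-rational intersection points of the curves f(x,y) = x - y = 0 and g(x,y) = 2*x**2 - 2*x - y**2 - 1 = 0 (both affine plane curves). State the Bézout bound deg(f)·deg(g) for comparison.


Common zeros: ∅; count = 0; Bézout bound = 2.

deg(f) = 1, deg(g) = 2, so Bézout bound = 2.
Scan x ∈ F_11. For each x, list the y ∈ F_11 with f(x, y) ≡ 0 and those with g(x, y) ≡ 0 (mod 11); the common zeros in that column are the intersection.
  x = 0: f ≡ 0 at y ∈ {0}; g ≡ 0 at y ∈ ∅; common: ∅.
  x = 1: f ≡ 0 at y ∈ {1}; g ≡ 0 at y ∈ ∅; common: ∅.
  x = 2: f ≡ 0 at y ∈ {2}; g ≡ 0 at y ∈ {5, 6}; common: ∅.
  x = 3: f ≡ 0 at y ∈ {3}; g ≡ 0 at y ∈ {0}; common: ∅.
  x = 4: f ≡ 0 at y ∈ {4}; g ≡ 0 at y ∈ {1, 10}; common: ∅.
  x = 5: f ≡ 0 at y ∈ {5}; g ≡ 0 at y ∈ ∅; common: ∅.
  x = 6: f ≡ 0 at y ∈ {6}; g ≡ 0 at y ∈ {2, 9}; common: ∅.
  x = 7: f ≡ 0 at y ∈ {7}; g ≡ 0 at y ∈ ∅; common: ∅.
  x = 8: f ≡ 0 at y ∈ {8}; g ≡ 0 at y ∈ {1, 10}; common: ∅.
  x = 9: f ≡ 0 at y ∈ {9}; g ≡ 0 at y ∈ {0}; common: ∅.
  x = 10: f ≡ 0 at y ∈ {10}; g ≡ 0 at y ∈ {5, 6}; common: ∅.
Collecting: common zeros = ∅, so the count is 0.
Comparison with the Bézout bound: 0 ≤ 2 = deg(f)·deg(g), as expected for curves with no common component (the affine F_11-count falls short of the bound because intersections may lie at infinity, over extension fields, or carry multiplicity).


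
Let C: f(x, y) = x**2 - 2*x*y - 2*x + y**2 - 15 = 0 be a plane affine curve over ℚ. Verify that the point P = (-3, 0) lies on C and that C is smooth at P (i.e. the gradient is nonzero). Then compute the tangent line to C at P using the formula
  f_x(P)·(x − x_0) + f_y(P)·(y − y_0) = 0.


Tangent line at P: -8*x + 6*y - 24 = 0.

Step 1: f(-3, 0) = 0, so P lies on C.
Step 2: partial derivatives
  f_x(x, y) = 2*x - 2*y - 2, f_y(x, y) = -2*x + 2*y.
  f_x(P) = -8, f_y(P) = 6 (gradient nonzero, so P is smooth).
Step 3: tangent line at P: -8·(x − -3) + 6·(y − 0) = 0.
Expanding: -8*x + 6*y - 24 = 0.


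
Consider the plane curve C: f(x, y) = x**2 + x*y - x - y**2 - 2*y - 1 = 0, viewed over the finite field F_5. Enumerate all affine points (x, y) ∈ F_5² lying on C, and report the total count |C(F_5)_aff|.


Affine F_5-points: {(0, 4), (2, 1), (2, 4), (3, 0), (3, 1)}; count = 5.

For each of the 25 pairs (x, y) ∈ F_5², evaluate f(x, y) mod 5. Record the zeros.
  x = 0: [0↦4, 1↦1, 2↦1, 3↦4, 4↦0]  zeros at y ∈ {4}
  x = 1: [0↦4, 1↦2, 2↦3, 3↦2, 4↦4]  zeros at y ∈ ∅
  x = 2: [0↦1, 1↦0, 2↦2, 3↦2, 4↦0]  zeros at y ∈ {1, 4}
  x = 3: [0↦0, 1↦0, 2↦3, 3↦4, 4↦3]  zeros at y ∈ {0, 1}
  x = 4: [0↦1, 1↦2, 2↦1, 3↦3, 4↦3]  zeros at y ∈ ∅
Collecting zeros: affine points = {(0, 4), (2, 1), (2, 4), (3, 0), (3, 1)}.
Total count |C(F_5)_aff| = 5.


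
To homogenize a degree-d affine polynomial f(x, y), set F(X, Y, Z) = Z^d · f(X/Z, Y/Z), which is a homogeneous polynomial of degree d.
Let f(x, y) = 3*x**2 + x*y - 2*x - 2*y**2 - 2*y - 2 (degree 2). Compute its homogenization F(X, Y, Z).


F(X, Y, Z) = 3*X**2 + X*Y - 2*X*Z - 2*Y**2 - 2*Y*Z - 2*Z**2

deg(f) = 2.
Substitute x = X/Z, y = Y/Z into f, then multiply by Z^2.
  monomial 3·x^2·y^0 ↦ 3·X^2·Y^0·Z^0.
  monomial 1·x^1·y^1 ↦ 1·X^1·Y^1·Z^0.
  monomial -2·x^1·y^0 ↦ -2·X^1·Y^0·Z^1.
  monomial -2·x^0·y^2 ↦ -2·X^0·Y^2·Z^0.
  monomial -2·x^0·y^1 ↦ -2·X^0·Y^1·Z^1.
  monomial -2·x^0·y^0 ↦ -2·X^0·Y^0·Z^2.
Collecting: F(X, Y, Z) = 3*X**2 + X*Y - 2*X*Z - 2*Y**2 - 2*Y*Z - 2*Z**2.


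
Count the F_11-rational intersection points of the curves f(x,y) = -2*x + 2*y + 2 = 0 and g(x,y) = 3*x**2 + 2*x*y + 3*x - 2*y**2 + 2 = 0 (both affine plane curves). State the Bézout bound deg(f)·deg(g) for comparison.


Common zeros: {(0, 10), (2, 1)}; count = 2; Bézout bound = 2.

deg(f) = 1, deg(g) = 2, so Bézout bound = 2.
Scan x ∈ F_11. For each x, list the y ∈ F_11 with f(x, y) ≡ 0 and those with g(x, y) ≡ 0 (mod 11); the common zeros in that column are the intersection.
  x = 0: f ≡ 0 at y ∈ {10}; g ≡ 0 at y ∈ {1, 10}; common: {10}.
  x = 1: f ≡ 0 at y ∈ {0}; g ≡ 0 at y ∈ ∅; common: ∅.
  x = 2: f ≡ 0 at y ∈ {1}; g ≡ 0 at y ∈ {1}; common: {1}.
  x = 3: f ≡ 0 at y ∈ {2}; g ≡ 0 at y ∈ ∅; common: ∅.
  x = 4: f ≡ 0 at y ∈ {3}; g ≡ 0 at y ∈ ∅; common: ∅.
  x = 5: f ≡ 0 at y ∈ {4}; g ≡ 0 at y ∈ {8}; common: ∅.
  x = 6: f ≡ 0 at y ∈ {5}; g ≡ 0 at y ∈ ∅; common: ∅.
  x = 7: f ≡ 0 at y ∈ {6}; g ≡ 0 at y ∈ {8, 10}; common: ∅.
  x = 8: f ≡ 0 at y ∈ {7}; g ≡ 0 at y ∈ {2, 6}; common: ∅.
  x = 9: f ≡ 0 at y ∈ {8}; g ≡ 0 at y ∈ {3, 6}; common: ∅.
  x = 10: f ≡ 0 at y ∈ {9}; g ≡ 0 at y ∈ {3, 7}; common: ∅.
Collecting: common zeros = {(0, 10), (2, 1)}, so the count is 2.
Comparison with the Bézout bound: 2 ≤ 2 = deg(f)·deg(g), as expected for curves with no common component (the bound is attained).


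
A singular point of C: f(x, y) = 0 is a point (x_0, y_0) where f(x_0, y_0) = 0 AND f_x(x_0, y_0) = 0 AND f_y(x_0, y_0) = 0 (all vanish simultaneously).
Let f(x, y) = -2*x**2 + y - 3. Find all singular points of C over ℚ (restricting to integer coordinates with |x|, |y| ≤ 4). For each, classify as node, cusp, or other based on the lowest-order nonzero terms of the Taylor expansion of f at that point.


No singular points in the scanned grid; C is smooth there.

Compute partial derivatives:
  f_x = -4*x.
  f_y = 1.
f_y = 1 is a nonzero constant, so f_y never vanishes: no point (x, y) can satisfy f = f_x = f_y = 0. In particular no (x, y) ∈ {−4, ..., 4}² is singular; the curve is smooth.


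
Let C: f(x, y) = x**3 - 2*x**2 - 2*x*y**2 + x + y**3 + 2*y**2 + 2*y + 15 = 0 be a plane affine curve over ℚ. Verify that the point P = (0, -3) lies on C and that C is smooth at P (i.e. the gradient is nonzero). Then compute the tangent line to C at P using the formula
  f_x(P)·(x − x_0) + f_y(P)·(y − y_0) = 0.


Tangent line at P: -17*x + 17*y + 51 = 0.

Step 1: f(0, -3) = 0, so P lies on C.
Step 2: partial derivatives
  f_x(x, y) = 3*x**2 - 4*x - 2*y**2 + 1, f_y(x, y) = -4*x*y + 3*y**2 + 4*y + 2.
  f_x(P) = -17, f_y(P) = 17 (gradient nonzero, so P is smooth).
Step 3: tangent line at P: -17·(x − 0) + 17·(y − -3) = 0.
Expanding: -17*x + 17*y + 51 = 0.


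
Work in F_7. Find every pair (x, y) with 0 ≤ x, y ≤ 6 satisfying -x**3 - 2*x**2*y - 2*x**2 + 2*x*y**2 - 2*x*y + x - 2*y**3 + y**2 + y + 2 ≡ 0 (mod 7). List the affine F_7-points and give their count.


Affine F_7-points: {(1, 0), (5, 0), (6, 0), (6, 4), (6, 6)}; count = 5.

For each of the 49 pairs (x, y) ∈ F_7², evaluate f(x, y) mod 7. Record the zeros.
  x = 0: [0↦2, 1↦2, 2↦6, 3↦2, 4↦6, 5↦6, 6↦4]  zeros at y ∈ ∅
  x = 1: [0↦0, 1↦5, 2↦4, 3↦6, 4↦6, 5↦6, 6↦1]  zeros at y ∈ {0}
  x = 2: [0↦2, 1↦1, 2↦5, 3↦2, 4↦1, 5↦4, 6↦6]  zeros at y ∈ ∅
  x = 3: [0↦2, 1↦5, 2↦3, 3↦5, 4↦6, 5↦1, 6↦6]  zeros at y ∈ ∅
  x = 4: [0↦1, 1↦4, 2↦6, 3↦2, 4↦1, 5↦5, 6↦2]  zeros at y ∈ ∅
  x = 5: [0↦0, 1↦6, 2↦1, 3↦1, 4↦1, 5↦3, 6↦2]  zeros at y ∈ {0}
  x = 6: [0↦0, 1↦5, 2↦3, 3↦3, 4↦0, 5↦3, 6↦0]  zeros at y ∈ {0, 4, 6}
Collecting zeros: affine points = {(1, 0), (5, 0), (6, 0), (6, 4), (6, 6)}.
Total count |C(F_7)_aff| = 5.


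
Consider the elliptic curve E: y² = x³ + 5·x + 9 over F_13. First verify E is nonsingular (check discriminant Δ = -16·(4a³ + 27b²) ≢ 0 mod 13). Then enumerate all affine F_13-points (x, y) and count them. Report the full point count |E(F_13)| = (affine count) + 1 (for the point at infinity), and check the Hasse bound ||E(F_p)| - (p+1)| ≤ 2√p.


Affine points = {(0, 3), (0, 10), (2, 1), (2, 12), (3, 5), (3, 8), (5, 4), (5, 9), (7, 6), (7, 7), (9, 4), (9, 9), (11, 2), (11, 11), (12, 4), (12, 9)}; affine count = 16; |E(F_13)| = 17.

Discriminant check: Δ ∝ 4a³ + 27b² = 4·5³ + 27·9² = 4·125 + 27·81 ≡ 9 (mod 13). Nonzero ⇒ E is nonsingular.
For each x ∈ F_13, compute rhs = x³ + 5·x + 9 mod 13, then count y ∈ F_13 with y² ≡ rhs.
  x = 0: rhs = 9, matching y values: 3, 10 (2 points).
  x = 1: rhs = 2, matching y values: none (0 points).
  x = 2: rhs = 1, matching y values: 1, 12 (2 points).
  x = 3: rhs = 12, matching y values: 5, 8 (2 points).
  x = 4: rhs = 2, matching y values: none (0 points).
  x = 5: rhs = 3, matching y values: 4, 9 (2 points).
  x = 6: rhs = 8, matching y values: none (0 points).
  x = 7: rhs = 10, matching y values: 6, 7 (2 points).
  x = 8: rhs = 2, matching y values: none (0 points).
  x = 9: rhs = 3, matching y values: 4, 9 (2 points).
  x = 10: rhs = 6, matching y values: none (0 points).
  x = 11: rhs = 4, matching y values: 2, 11 (2 points).
  x = 12: rhs = 3, matching y values: 4, 9 (2 points).
Total affine count: 16.
Full point count |E(F_13)| = 16 + 1 = 17.
Hasse bound: |17 − (13+1)| = |3| = 3 ≤ 2√13 ≈ 7.2111 ✓.


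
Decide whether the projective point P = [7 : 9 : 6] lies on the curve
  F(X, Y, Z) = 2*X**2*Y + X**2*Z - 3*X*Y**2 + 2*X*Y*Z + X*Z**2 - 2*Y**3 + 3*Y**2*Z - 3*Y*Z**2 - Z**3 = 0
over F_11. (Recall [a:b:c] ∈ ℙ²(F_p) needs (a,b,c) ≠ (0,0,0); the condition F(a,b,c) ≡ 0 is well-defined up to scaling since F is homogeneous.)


F(7,9,6) ≡ 10 (mod 11); P is NOT on the curve.

Evaluate F(7, 9, 6) term-by-term (mod 11).
  2*X**2*Y ↦ 2·49·9·1 = 882
  X**2*Z ↦ 1·49·1·6 = 294
  -3*X*Y**2 ↦ -3·7·81·1 = -1701
  2*X*Y*Z ↦ 2·7·9·6 = 756
  X*Z**2 ↦ 1·7·1·36 = 252
  -2*Y**3 ↦ -2·1·729·1 = -1458
  3*Y**2*Z ↦ 3·1·81·6 = 1458
  -3*Y*Z**2 ↦ -3·1·9·36 = -972
  -Z**3 ↦ -1·1·1·216 = -216
Sum: F(7, 9, 6) = (882) + (294) + (-1701) + (756) + (252) + (-1458) + (1458) + (-972) + (-216) = -705.
Reducing mod 11: -705 ≡ 10 (mod 11).
Since F(a, b, c) ≡ 10 ≠ 0 (mod 11), P does NOT lie on the curve.


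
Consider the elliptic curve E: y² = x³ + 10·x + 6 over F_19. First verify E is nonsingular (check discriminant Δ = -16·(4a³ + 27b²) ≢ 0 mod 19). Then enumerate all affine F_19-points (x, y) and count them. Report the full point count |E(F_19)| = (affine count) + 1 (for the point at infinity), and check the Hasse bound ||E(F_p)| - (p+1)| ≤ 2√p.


Affine points = {(0, 5), (0, 14), (1, 6), (1, 13), (3, 5), (3, 14), (6, 4), (6, 15), (7, 1), (7, 18), (8, 3), (8, 16), (10, 2), (10, 17), (12, 7), (12, 12), (15, 4), (15, 15), (16, 5), (16, 14), (17, 4), (17, 15)}; affine count = 22; |E(F_19)| = 23.

Discriminant check: Δ ∝ 4a³ + 27b² = 4·10³ + 27·6² = 4·1000 + 27·36 ≡ 13 (mod 19). Nonzero ⇒ E is nonsingular.
For each x ∈ F_19, compute rhs = x³ + 10·x + 6 mod 19, then count y ∈ F_19 with y² ≡ rhs.
  x = 0: rhs = 6, matching y values: 5, 14 (2 points).
  x = 1: rhs = 17, matching y values: 6, 13 (2 points).
  x = 2: rhs = 15, matching y values: none (0 points).
  x = 3: rhs = 6, matching y values: 5, 14 (2 points).
  x = 4: rhs = 15, matching y values: none (0 points).
  x = 5: rhs = 10, matching y values: none (0 points).
  x = 6: rhs = 16, matching y values: 4, 15 (2 points).
  x = 7: rhs = 1, matching y values: 1, 18 (2 points).
  x = 8: rhs = 9, matching y values: 3, 16 (2 points).
  x = 9: rhs = 8, matching y values: none (0 points).
  x = 10: rhs = 4, matching y values: 2, 17 (2 points).
  x = 11: rhs = 3, matching y values: none (0 points).
  x = 12: rhs = 11, matching y values: 7, 12 (2 points).
  x = 13: rhs = 15, matching y values: none (0 points).
  x = 14: rhs = 2, matching y values: none (0 points).
  x = 15: rhs = 16, matching y values: 4, 15 (2 points).
  x = 16: rhs = 6, matching y values: 5, 14 (2 points).
  x = 17: rhs = 16, matching y values: 4, 15 (2 points).
  x = 18: rhs = 14, matching y values: none (0 points).
Total affine count: 22.
Full point count |E(F_19)| = 22 + 1 = 23.
Hasse bound: |23 − (19+1)| = |3| = 3 ≤ 2√19 ≈ 8.7178 ✓.
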